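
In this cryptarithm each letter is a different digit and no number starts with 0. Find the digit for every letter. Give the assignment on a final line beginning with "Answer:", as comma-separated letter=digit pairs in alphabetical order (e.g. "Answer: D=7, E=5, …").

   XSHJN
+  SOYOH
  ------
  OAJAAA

Step 1. [col 1: N + H ≡ A (mod 10)] no forcing yet in column 1 (carry-in 0); N=3 is free and consistent — try it ⇒ N=3.
Step 2. [col 1: N + H ≡ A (mod 10)] H=7 is one option consistent with column 1 (N + H ≡ A (mod 10), carry-in 0) — take it ⇒ H=7.
Step 3. [O] the sum has 6 digits but both addends have 5; that extra leading digit O is the final carry, namely 1. So O=1.
Step 4. [col 1: N + H ≡ A (mod 10)] column 1: given N=3, H=7, carry-in 0, and digits 1,3,7 already taken and all letters distinct, N+H≡A (mod 10) forces A=0, so A=0.
Step 5. [col 2: J + O ≡ A (mod 10)] in column 2 we have J+O≡A with carry-in 1; given O=1, A=0 and digits 0,1,3,7 already taken and all letters distinct, that pins J to 8 ⇒ J=8.
Step 6. [col 3: H + Y ≡ A (mod 10)] column 3: given H=7, A=0, carry-in 1, and digits 0,1,3,7,8 already taken and all letters distinct, H+Y≡A (mod 10) forces Y=2. So Y=2.
Step 7. [col 4: S + O ≡ J (mod 10)] column 4 reads S+O+carry(1)=J with O=1, J=8; with digits 0,1,2,3,7,8 already taken and all letters distinct, the only value for S is 6. So S=6.
Step 8. [col 5: X + S ≡ A (mod 10)] in column 5 we have X+S≡A with carry-in 0; given S=6, A=0 and digits 0,1,2,3,6,7,8 already taken and all letters distinct, that pins X to 4, so X=4.

Answer: A=0, H=7, J=8, N=3, O=1, S=6, X=4, Y=2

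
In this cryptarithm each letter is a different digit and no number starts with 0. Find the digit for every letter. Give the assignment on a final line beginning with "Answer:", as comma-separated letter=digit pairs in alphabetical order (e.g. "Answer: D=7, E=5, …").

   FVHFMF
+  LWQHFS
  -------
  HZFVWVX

Step 1. [col 1: F + S ≡ X (mod 10)] S=7 is one option consistent with column 1 (F + S ≡ X (mod 10), carry-in 0) — take it, so S=7.
Step 2. [H] adding two 6-digit numbers gives at most 6+1 digits, and here it does — H is that final carry and must be 1. So H=1.
Step 3. [col 1: F + S ≡ X (mod 10)] no forcing yet in column 1 (carry-in 0); F=5 is free and consistent — try it ⇒ F=5.
Step 4. [col 1: F + S ≡ X (mod 10)] column 1 reads F+S+carry(0)=X with F=5, S=7; with digits 1,5,7 already taken and all letters distinct, the only value for X is 2 ⇒ X=2.
Step 5. [col 2: M + F ≡ V (mod 10)] no forcing yet in column 2 (carry-in 1); V=9 is free and consistent — try it, so V=9.
Step 6. [col 2: M + F ≡ V (mod 10)] column 2: given F=5, V=9, carry-in 1, and digits 1,2,5,7,9 already taken and all letters distinct, M+F≡V (mod 10) forces M=3, so M=3.
Step 7. [col 3: F + H ≡ W (mod 10)] in column 3 we have F+H≡W with carry-in 0; given F=5, H=1 and digits 1,2,3,5,7,9 already taken and all letters distinct, that pins W to 6 ⇒ W=6.
Step 8. [col 4: H + Q ≡ V (mod 10)] from column 4 (H=1, V=9, carry-in 0, digits 1,2,3,5,6,7,9 already taken and all letters distinct): Q must equal 8, so Q=8.
Step 9. [col 6: F + L ≡ Z (mod 10)] column 6 reads F+L+carry(1)=Z with F=5; with digits 1,2,3,5,6,7,8,9 already taken and all letters distinct, the only value for Z is 0. So Z=0.
Step 10. [col 6: F + L ≡ Z (mod 10)] column 6 reads F+L+carry(1)=Z with F=5, Z=0; with digits 0,1,2,3,5,6,7,8,9 already taken and all letters distinct, the only value for L is 4. So L=4.

Answer: F=5, H=1, L=4, M=3, Q=8, S=7, V=9, W=6, X=2, Z=0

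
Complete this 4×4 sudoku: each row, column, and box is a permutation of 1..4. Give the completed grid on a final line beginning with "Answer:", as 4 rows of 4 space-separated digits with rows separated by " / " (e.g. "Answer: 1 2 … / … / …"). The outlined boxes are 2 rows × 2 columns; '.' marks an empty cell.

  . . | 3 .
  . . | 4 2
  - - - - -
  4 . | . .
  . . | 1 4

Step 1. [r3c2∈{1,2,3}] 1 has one home in row 3: r3c2 ⇒ r3c2=1.
Step 2. [r2c1∈{1,3}] across row 2, 1 lands solely at r2c1 ⇒ r2c1=1.
Step 3. [r4c1∈{2,3}] r4c1 is the only open cell in col 1 admitting 3, so r4c1=3.
Step 4. [r1c1∈{2}] only 2 remains possible at r1c1 ⇒ r1c1=2.
Step 5. [r2c2∈{3}] r2c2 is down to just 3, so r2c2=3.
Step 6. [r1c2∈{4}] r1c2's peers cover all but 4 ⇒ r1c2=4.
Step 7. [r4c2∈{2}] only 2 remains possible at r4c2. So r4c2=2.
Step 8. [r1c4∈{1}] r1c4's peers cover all but 1. So r1c4=1.
Step 9. [r3c4∈{3}] r3c4 is down to just 3. So r3c4=3.
Step 10. [r3c3∈{2}] nothing but 2 survives at r3c3 ⇒ r3c3=2.

Answer: 2 4 3 1 / 1 3 4 2 / 4 1 2 3 / 3 2 1 4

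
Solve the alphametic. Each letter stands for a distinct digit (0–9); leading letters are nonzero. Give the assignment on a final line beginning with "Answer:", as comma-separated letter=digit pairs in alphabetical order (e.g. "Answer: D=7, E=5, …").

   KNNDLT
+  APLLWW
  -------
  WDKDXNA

Step 1. [col 1: T + W ≡ A (mod 10)] several values work for A in column 1 (T + W ≡ A (mod 10), carry-in 0); try A=5. So A=5.
Step 2. [col 1: T + W ≡ A (mod 10)] several values work for W in column 1 (T + W ≡ A (mod 10), carry-in 0); try W=1. So W=1.
Step 3. [col 1: T + W ≡ A (mod 10)] in column 1 we have T+W≡A with carry-in 0; given W=1, A=5 and digits 1,5 already taken and all letters distinct, that pins T to 4. So T=4.
Step 4. [col 2: L + W ≡ N (mod 10)] no forcing yet in column 2 (carry-in 0); N=7 is free and consistent — try it, so N=7.
Step 5. [col 2: L + W ≡ N (mod 10)] column 2 reads L+W+carry(0)=N with W=1, N=7; with digits 1,4,5,7 already taken and all letters distinct, the only value for L is 6 ⇒ L=6.
Step 6. [col 3: D + L ≡ X (mod 10)] column 3 (D + L ≡ X (mod 10), carry-in 0) doesn't pin X yet; pick X=9 and continue ⇒ X=9.
Step 7. [col 3: D + L ≡ X (mod 10)] in column 3 we have D+L≡X with carry-in 0; given L=6, X=9 and digits 1,4,5,6,7,9 already taken and all letters distinct, that pins D to 3 ⇒ D=3.
Step 8. [col 5: N + P ≡ K (mod 10)] K=8 is one option consistent with column 5 (N + P ≡ K (mod 10), carry-in 1) — take it ⇒ K=8.
Step 9. [col 5: N + P ≡ K (mod 10)] column 5 reads N+P+carry(1)=K with N=7, K=8; with digits 1,3,4,5,6,7,8,9 already taken and all letters distinct, the only value for P is 0. So P=0.

Answer: A=5, D=3, K=8, L=6, N=7, P=0, T=4, W=1, X=9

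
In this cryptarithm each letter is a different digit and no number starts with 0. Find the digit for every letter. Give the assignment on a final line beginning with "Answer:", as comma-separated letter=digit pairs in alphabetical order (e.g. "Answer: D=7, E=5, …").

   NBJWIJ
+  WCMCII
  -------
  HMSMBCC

Step 1. [col 1: J + I ≡ C (mod 10)] column 1 (J + I ≡ C (mod 10), carry-in 0) doesn't pin J yet; pick J=9 and continue ⇒ J=9.
Step 2. [H] the sum has 7 digits but both addends have 6; that extra leading digit H is the final carry, namely 1 ⇒ H=1.
Step 3. [col 1: J + I ≡ C (mod 10)] no forcing yet in column 1 (carry-in 0); C=7 is free and consistent — try it ⇒ C=7.
Step 4. [col 1: J + I ≡ C (mod 10)] column 1 reads J+I+carry(0)=C with J=9, C=7; with digits 1,7,9 already taken and all letters distinct, the only value for I is 8. So I=8.
Step 5. [col 3: W + C ≡ B (mod 10)] several values work for B in column 3 (W + C ≡ B (mod 10), carry-in 1); try B=4 ⇒ B=4.
Step 6. [col 3: W + C ≡ B (mod 10)] in column 3 we have W+C≡B with carry-in 1; given C=7, B=4 and digits 1,4,7,8,9 already taken and all letters distinct, that pins W to 6 ⇒ W=6.
Step 7. [col 4: J + M ≡ M (mod 10)] no forcing yet in column 4 (carry-in 1); M=0 is free and consistent — try it ⇒ M=0.
Step 8. [col 5: B + C ≡ S (mod 10)] column 5: given B=4, C=7, carry-in 1, and digits 0,1,4,6,7,8,9 already taken and all letters distinct, B+C≡S (mod 10) forces S=2 ⇒ S=2.
Step 9. [col 6: N + W ≡ M (mod 10)] in column 6 we have N+W≡M with carry-in 1; given W=6, M=0 and digits 0,1,2,4,6,7,8,9 already taken and all letters distinct, that pins N to 3 ⇒ N=3.

Answer: B=4, C=7, H=1, I=8, J=9, M=0, N=3, S=2, W=6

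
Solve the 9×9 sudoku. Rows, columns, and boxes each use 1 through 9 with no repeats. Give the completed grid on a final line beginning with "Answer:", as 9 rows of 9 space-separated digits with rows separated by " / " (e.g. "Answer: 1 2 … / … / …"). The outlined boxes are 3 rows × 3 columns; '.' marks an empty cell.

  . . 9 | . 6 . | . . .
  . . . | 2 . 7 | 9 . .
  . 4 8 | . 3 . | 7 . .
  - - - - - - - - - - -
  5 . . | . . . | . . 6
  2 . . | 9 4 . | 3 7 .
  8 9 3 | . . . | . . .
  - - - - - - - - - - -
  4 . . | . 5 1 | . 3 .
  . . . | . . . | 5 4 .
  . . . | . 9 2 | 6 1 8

Step 1. [r1c2∈{1,2,3,5,7}] r1c2 is the only open cell in box 1 admitting 2 ⇒ r1c2=2.
Step 2. [r5c6∈{5,6,8}] row 5 places 8 nowhere but r5c6, so r5c6=8.
Step 3. [r2c9∈{1,3,4,5}] in row 2, 4 fits only at r2c9. So r2c9=4.
Step 4. [r8c1∈{1,3,6,7,9}] col 1 places 9 nowhere but r8c1. So r8c1=9.
Step 5. [r5c9∈{1,5}] r5c9 is the only open cell in row 5 admitting 5. So r5c9=5.
Step 6. [r6c8∈{2}] r6c8 has the single candidate 2, so r6c8=2.
Step 7. [r6c9∈{1}] r6c9 has the single candidate 1, so r6c9=1.
Step 8. [r6c5∈{7}] nothing but 7 survives at r6c5. So r6c5=7.
Step 9. [r8c5∈{8}] r8c5 has the single candidate 8, so r8c5=8.
Step 10. [r2c5∈{1}] r2c5's peers cover all but 1, so r2c5=1.
Step 11. [r3c4∈{5}] nothing but 5 survives at r3c4 ⇒ r3c4=5.
Step 12. [r2c8∈{5,6,8}] 8 has one home in row 2: r2c8, so r2c8=8.
Step 13. [r4c3∈{1,4,7}] across col 3, 4 lands solely at r4c3 ⇒ r4c3=4.
Step 14. [r4c2∈{1,7}] across row 4, 7 lands solely at r4c2, so r4c2=7.
Step 15. [r9c4∈{3,4,7}] 4 has one home in row 9: r9c4. So r9c4=4.
Step 16. [r7c7∈{2}] r7c7 is down to just 2, so r7c7=2.
Step 17. [r6c4∈{6}] r6c4 is down to just 6 ⇒ r6c4=6.
Step 18. [r8c3∈{1,2,6,7}] r8c3 is the only open cell in row 8 admitting 2 ⇒ r8c3=2.
Step 19. [r8c2∈{1,3,6}] across row 8, 1 lands solely at r8c2, so r8c2=1.
Step 20. [r1c1∈{1,3,7}] in row 1, 7 fits only at r1c1 ⇒ r1c1=7.
Step 21. [r5c2∈{6}] r5c2 is down to just 6, so r5c2=6.
Step 22. [r7c4∈{7}] r7c4 has the single candidate 7. So r7c4=7.
Step 23. [r9c1∈{3}] only 3 remains possible at r9c1. So r9c1=3.
Step 24. [r2c1∈{6}] nothing but 6 survives at r2c1, so r2c1=6.
Step 25. [r8c4∈{3}] only 3 remains possible at r8c4 ⇒ r8c4=3.
Step 26. [r2c3∈{5}] nothing but 5 survives at r2c3, so r2c3=5.
Step 27. [r5c3∈{1}] r5c3 is down to just 1. So r5c3=1.
Step 28. [r7c3∈{6}] r7c3's peers cover all but 6. So r7c3=6.
Step 29. [r9c3∈{7}] r9c3 has the single candidate 7 ⇒ r9c3=7.
Step 30. [r4c8∈{9}] r4c8 has the single candidate 9. So r4c8=9.
Step 31. [r4c4∈{1}] r4c4's peers cover all but 1. So r4c4=1.
Step 32. [r9c2∈{5}] r9c2 has the single candidate 5 ⇒ r9c2=5.
Step 33. [r8c9∈{7}] nothing but 7 survives at r8c9. So r8c9=7.
Step 34. [r2c2∈{3}] r2c2's peers cover all but 3, so r2c2=3.
Step 35. [r3c9∈{2}] r3c9 is down to just 2, so r3c9=2.
Step 36. [r4c5∈{2}] only 2 remains possible at r4c5. So r4c5=2.
Step 37. [r4c6∈{3}] only 3 remains possible at r4c6 ⇒ r4c6=3.
Step 38. [r1c6∈{4}] nothing but 4 survives at r1c6, so r1c6=4.
Step 39. [r3c1∈{1}] nothing but 1 survives at r3c1 ⇒ r3c1=1.
Step 40. [r1c9∈{3}] r1c9's peers cover all but 3, so r1c9=3.
Step 41. [r7c2∈{8}] r7c2 is down to just 8. So r7c2=8.
Step 42. [r7c9∈{9}] nothing but 9 survives at r7c9, so r7c9=9.
Step 43. [r4c7∈{8}] r4c7's peers cover all but 8 ⇒ r4c7=8.
Step 44. [r1c8∈{5}] nothing but 5 survives at r1c8. So r1c8=5.
Step 45. [r6c7∈{4}] only 4 remains possible at r6c7. So r6c7=4.
Step 46. [r8c6∈{6}] nothing but 6 survives at r8c6 ⇒ r8c6=6.
Step 47. [r1c7∈{1}] only 1 remains possible at r1c7. So r1c7=1.
Step 48. [r1c4∈{8}] r1c4 has the single candidate 8 ⇒ r1c4=8.
Step 49. [r3c8∈{6}] r3c8 is down to just 6, so r3c8=6.
Step 50. [r6c6∈{5}] r6c6's peers cover all but 5 ⇒ r6c6=5.
Step 51. [r3c6∈{9}] r3c6 is down to just 9. So r3c6=9.

Answer: 7 2 9 8 6 4 1 5 3 / 6 3 5 2 1 7 9 8 4 / 1 4 8 5 3 9 7 6 2 / 5 7 4 1 2 3 8 9 6 / 2 6 1 9 4 8 3 7 5 / 8 9 3 6 7 5 4 2 1 / 4 8 6 7 5 1 2 3 9 / 9 1 2 3 8 6 5 4 7 / 3 5 7 4 9 2 6 1 8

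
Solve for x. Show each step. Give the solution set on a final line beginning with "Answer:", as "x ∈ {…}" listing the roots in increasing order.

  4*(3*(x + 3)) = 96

Step 1. [4*(3*(x + 3)) = 96] LHS = 4·(…); ÷4 both sides. So div: 3*(x + 3) = 24.
Step 2. [3*(x + 3) = 24] divide by the outer 3 ⇒ div: x + 3 = 8.
Step 3. [x + 3 = 8] 3 comes off first (subtract 3), so sub: x = 5.

Answer: x ∈ {5}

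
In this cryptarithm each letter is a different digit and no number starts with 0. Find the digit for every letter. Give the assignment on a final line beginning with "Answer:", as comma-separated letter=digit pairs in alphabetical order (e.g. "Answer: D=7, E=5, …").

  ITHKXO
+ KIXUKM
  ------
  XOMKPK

Step 1. [col 1: O + M ≡ K (mod 10)] M=2 is one option consistent with column 1 (O + M ≡ K (mod 10), carry-in 0) — take it. So M=2.
Step 2. [col 1: O + M ≡ K (mod 10)] no forcing yet in column 1 (carry-in 0); K=1 is free and consistent — try it. So K=1.
Step 3. [col 1: O + M ≡ K (mod 10)] from column 1 (M=2, K=1, carry-in 0, digits 1,2 already taken and all letters distinct): O must equal 9 ⇒ O=9.
Step 4. [col 2: X + K ≡ P (mod 10)] column 2 (X + K ≡ P (mod 10), carry-in 1) doesn't pin X yet; pick X=4 and continue ⇒ X=4.
Step 5. [col 2: X + K ≡ P (mod 10)] column 2: given X=4, K=1, carry-in 1, and digits 1,2,4,9 already taken and all letters distinct, X+K≡P (mod 10) forces P=6 ⇒ P=6.
Step 6. [col 3: K + U ≡ K (mod 10)] in column 3 we have K+U≡K with carry-in 0; given K=1 and digits 1,2,4,6,9 already taken and all letters distinct, that pins U to 0. So U=0.
Step 7. [col 4: H + X ≡ M (mod 10)] column 4: given X=4, M=2, carry-in 0, and digits 0,1,2,4,6,9 already taken and all letters distinct, H+X≡M (mod 10) forces H=8. So H=8.
Step 8. [col 5: T + I ≡ O (mod 10)] several values work for I in column 5 (T + I ≡ O (mod 10), carry-in 1); try I=3 ⇒ I=3.
Step 9. [col 5: T + I ≡ O (mod 10)] column 5 reads T+I+carry(1)=O with I=3, O=9; with digits 0,1,2,3,4,6,8,9 already taken and all letters distinct, the only value for T is 5, so T=5.

Answer: H=8, I=3, K=1, M=2, O=9, P=6, T=5, U=0, X=4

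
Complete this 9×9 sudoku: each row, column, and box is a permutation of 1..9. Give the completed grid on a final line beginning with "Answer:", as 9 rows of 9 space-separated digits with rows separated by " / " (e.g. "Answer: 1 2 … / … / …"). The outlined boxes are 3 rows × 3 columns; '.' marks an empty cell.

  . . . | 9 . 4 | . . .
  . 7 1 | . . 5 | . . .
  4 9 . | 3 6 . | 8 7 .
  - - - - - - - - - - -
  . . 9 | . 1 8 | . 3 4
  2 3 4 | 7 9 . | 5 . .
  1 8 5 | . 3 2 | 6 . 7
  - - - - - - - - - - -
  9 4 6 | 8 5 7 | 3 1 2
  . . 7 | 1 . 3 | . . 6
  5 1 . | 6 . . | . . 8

Step 1. [r1c3∈{2,3,8}] col 3 places 8 nowhere but r1c3. So r1c3=8.
Step 2. [r2c4∈{2}] r2c4 is down to just 2, so r2c4=2.
Step 3. [r1c8∈{2,5,6}] in col 8, 2 fits only at r1c8, so r1c8=2.
Step 4. [r2c9∈{3,9}] in col 9, 9 fits only at r2c9, so r2c9=9.
Step 5. [r2c7∈{4}] nothing but 4 survives at r2c7, so r2c7=4.
Step 6. [r1c9∈{1,3,5}] col 9 places 3 nowhere but r1c9, so r1c9=3.
Step 7. [r8c7∈{9}] nothing but 9 survives at r8c7 ⇒ r8c7=9.
Step 8. [r1c1∈{6}] r1c1 is down to just 6, so r1c1=6.
Step 9. [r9c8∈{4}] r9c8 is down to just 4. So r9c8=4.
Step 10. [r8c2∈{2}] r8c2 has the single candidate 2, so r8c2=2.
Step 11. [r1c7∈{1}] r1c7's peers cover all but 1, so r1c7=1.
Step 12. [r5c6∈{6}] nothing but 6 survives at r5c6. So r5c6=6.
Step 13. [r6c4∈{4}] r6c4 has the single candidate 4, so r6c4=4.
Step 14. [r4c7∈{2}] only 2 remains possible at r4c7 ⇒ r4c7=2.
Step 15. [r9c7∈{7}] r9c7 has the single candidate 7. So r9c7=7.
Step 16. [r8c5∈{4}] r8c5 has the single candidate 4, so r8c5=4.
Step 17. [r5c9∈{1}] r5c9 is down to just 1. So r5c9=1.
Step 18. [r5c8∈{8}] r5c8's peers cover all but 8, so r5c8=8.
Step 19. [r3c9∈{5}] r3c9 has the single candidate 5, so r3c9=5.
Step 20. [r4c2∈{6}] r4c2 is down to just 6. So r4c2=6.
Step 21. [r4c4∈{5}] r4c4's peers cover all but 5, so r4c4=5.
Step 22. [r9c3∈{3}] r9c3's peers cover all but 3. So r9c3=3.
Step 23. [r1c2∈{5}] nothing but 5 survives at r1c2. So r1c2=5.
Step 24. [r4c1∈{7}] r4c1 is down to just 7 ⇒ r4c1=7.
Step 25. [r3c6∈{1}] r3c6 has the single candidate 1 ⇒ r3c6=1.
Step 26. [r1c5∈{7}] r1c5 is down to just 7. So r1c5=7.
Step 27. [r9c6∈{9}] r9c6 is down to just 9. So r9c6=9.
Step 28. [r9c5∈{2}] nothing but 2 survives at r9c5. So r9c5=2.
Step 29. [r8c8∈{5}] r8c8's peers cover all but 5. So r8c8=5.
Step 30. [r6c8∈{9}] r6c8 has the single candidate 9 ⇒ r6c8=9.
Step 31. [r2c8∈{6}] r2c8 is down to just 6 ⇒ r2c8=6.
Step 32. [r8c1∈{8}] r8c1's peers cover all but 8 ⇒ r8c1=8.
Step 33. [r3c3∈{2}] r3c3's peers cover all but 2, so r3c3=2.
Step 34. [r2c5∈{8}] only 8 remains possible at r2c5 ⇒ r2c5=8.
Step 35. [r2c1∈{3}] nothing but 3 survives at r2c1 ⇒ r2c1=3.

Answer: 6 5 8 9 7 4 1 2 3 / 3 7 1 2 8 5 4 6 9 / 4 9 2 3 6 1 8 7 5 / 7 6 9 5 1 8 2 3 4 / 2 3 4 7 9 6 5 8 1 / 1 8 5 4 3 2 6 9 7 / 9 4 6 8 5 7 3 1 2 / 8 2 7 1 4 3 9 5 6 / 5 1 3 6 2 9 7 4 8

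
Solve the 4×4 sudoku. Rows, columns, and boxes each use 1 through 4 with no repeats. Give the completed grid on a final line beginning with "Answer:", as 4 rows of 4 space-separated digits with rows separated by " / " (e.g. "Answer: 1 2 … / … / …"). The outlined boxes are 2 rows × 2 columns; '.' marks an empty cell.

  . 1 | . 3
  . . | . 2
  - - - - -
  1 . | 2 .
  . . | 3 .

Step 1. [r1c1∈{2,4}] across row 1, 2 lands solely at r1c1. So r1c1=2.
Step 2. [r4c1∈{4}] r4c1 is down to just 4 ⇒ r4c1=4.
Step 3. [r2c2∈{3,4}] across col 2, 4 lands solely at r2c2 ⇒ r2c2=4.
Step 4. [r4c2∈{2}] only 2 remains possible at r4c2. So r4c2=2.
Step 5. [r4c4∈{1}] r4c4 has the single candidate 1. So r4c4=1.
Step 6. [r3c2∈{3}] only 3 remains possible at r3c2 ⇒ r3c2=3.
Step 7. [r1c3∈{4}] r1c3 has the single candidate 4, so r1c3=4.
Step 8. [r3c4∈{4}] only 4 remains possible at r3c4, so r3c4=4.
Step 9. [r2c1∈{3}] r2c1 is down to just 3 ⇒ r2c1=3.
Step 10. [r2c3∈{1}] r2c3's peers cover all but 1. So r2c3=1.

Answer: 2 1 4 3 / 3 4 1 2 / 1 3 2 4 / 4 2 3 1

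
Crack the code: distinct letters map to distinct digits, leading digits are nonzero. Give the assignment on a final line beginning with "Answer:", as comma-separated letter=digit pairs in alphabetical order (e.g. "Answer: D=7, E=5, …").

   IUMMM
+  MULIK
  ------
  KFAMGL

Step 1. [col 1: M + K ≡ L (mod 10)] no forcing yet in column 1 (carry-in 0); M=8 is free and consistent — try it ⇒ M=8.
Step 2. [col 1: M + K ≡ L (mod 10)] K=1 is one option consistent with column 1 (M + K ≡ L (mod 10), carry-in 0) — take it. So K=1.
Step 3. [col 1: M + K ≡ L (mod 10)] in column 1 we have M+K≡L with carry-in 0; given M=8, K=1 and digits 1,8 already taken and all letters distinct, that pins L to 9. So L=9.
Step 4. [col 2: M + I ≡ G (mod 10)] column 2 (M + I ≡ G (mod 10), carry-in 0) doesn't pin I yet; pick I=4 and continue, so I=4.
Step 5. [col 2: M + I ≡ G (mod 10)] in column 2 we have M+I≡G with carry-in 0; given M=8, I=4 and digits 1,4,8,9 already taken and all letters distinct, that pins G to 2, so G=2.
Step 6. [col 4: U + U ≡ A (mod 10)] U=7 is one option consistent with column 4 (U + U ≡ A (mod 10), carry-in 1) — take it, so U=7.
Step 7. [col 4: U + U ≡ A (mod 10)] column 4: given U=7, carry-in 1, and digits 1,2,4,7,8,9 already taken and all letters distinct, U+U≡A (mod 10) forces A=5, so A=5.
Step 8. [col 5: I + M ≡ F (mod 10)] in column 5 we have I+M≡F with carry-in 1; given I=4, M=8 and digits 1,2,4,5,7,8,9 already taken and all letters distinct, that pins F to 3, so F=3.

Answer: A=5, F=3, G=2, I=4, K=1, L=9, M=8, U=7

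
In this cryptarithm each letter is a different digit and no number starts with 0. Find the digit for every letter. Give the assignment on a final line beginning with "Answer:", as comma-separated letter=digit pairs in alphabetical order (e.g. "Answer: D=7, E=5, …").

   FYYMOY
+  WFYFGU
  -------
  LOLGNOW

Step 1. [col 1: Y + U ≡ W (mod 10)] W=2 is one option consistent with column 1 (Y + U ≡ W (mod 10), carry-in 0) — take it, so W=2.
Step 2. [L] the sum has 7 digits but both addends have 6; that extra leading digit L is the final carry, namely 1, so L=1.
Step 3. [col 1: Y + U ≡ W (mod 10)] several values work for U in column 1 (Y + U ≡ W (mod 10), carry-in 0); try U=8 ⇒ U=8.
Step 4. [col 1: Y + U ≡ W (mod 10)] column 1: given U=8, W=2, carry-in 0, and digits 1,2,8 already taken and all letters distinct, Y+U≡W (mod 10) forces Y=4. So Y=4.
Step 5. [col 2: O + G ≡ O (mod 10)] column 2: given nothing yet, carry-in 1, and digits 1,2,4,8 already taken and all letters distinct, O+G≡O (mod 10) forces G=9. So G=9.
Step 6. [col 2: O + G ≡ O (mod 10)] several values work for O in column 2 (O + G ≡ O (mod 10), carry-in 1); try O=0, so O=0.
Step 7. [col 3: M + F ≡ N (mod 10)] column 3: given nothing yet, carry-in 1, and digits 0,1,2,4,8,9 already taken and all letters distinct, M+F≡N (mod 10) forces N=3, so N=3.
Step 8. [col 3: M + F ≡ N (mod 10)] M=5 is one option consistent with column 3 (M + F ≡ N (mod 10), carry-in 1) — take it ⇒ M=5.
Step 9. [col 3: M + F ≡ N (mod 10)] in column 3 we have M+F≡N with carry-in 1; given M=5, N=3 and digits 0,1,2,3,4,5,8,9 already taken and all letters distinct, that pins F to 7. So F=7.

Answer: F=7, G=9, L=1, M=5, N=3, O=0, U=8, W=2, Y=4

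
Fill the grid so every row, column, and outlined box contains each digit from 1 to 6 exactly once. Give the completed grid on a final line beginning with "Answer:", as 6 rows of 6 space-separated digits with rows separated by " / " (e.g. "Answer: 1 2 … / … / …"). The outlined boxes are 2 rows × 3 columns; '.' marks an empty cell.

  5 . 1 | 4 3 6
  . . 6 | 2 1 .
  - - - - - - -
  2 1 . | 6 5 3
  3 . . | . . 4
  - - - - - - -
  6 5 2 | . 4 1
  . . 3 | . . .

Step 1. [r2c1∈{4}] r2c1 has the single candidate 4. So r2c1=4.
Step 2. [r6c6∈{2,5}] across col 6, 2 lands solely at r6c6 ⇒ r6c6=2.
Step 3. [r4c4∈{1}] r4c4 has the single candidate 1, so r4c4=1.
Step 4. [r2c2∈{3}] r2c2 has the single candidate 3. So r2c2=3.
Step 5. [r4c5∈{2}] r4c5's peers cover all but 2, so r4c5=2.
Step 6. [r4c3∈{5}] r4c3 has the single candidate 5, so r4c3=5.
Step 7. [r6c2∈{4}] r6c2's peers cover all but 4, so r6c2=4.
Step 8. [r2c6∈{5}] r2c6's peers cover all but 5, so r2c6=5.
Step 9. [r5c4∈{3}] nothing but 3 survives at r5c4, so r5c4=3.
Step 10. [r6c5∈{6}] only 6 remains possible at r6c5. So r6c5=6.
Step 11. [r6c1∈{1}] r6c1's peers cover all but 1, so r6c1=1.
Step 12. [r1c2∈{2}] r1c2 is down to just 2, so r1c2=2.
Step 13. [r4c2∈{6}] only 6 remains possible at r4c2, so r4c2=6.
Step 14. [r3c3∈{4}] r3c3's peers cover all but 4. So r3c3=4.
Step 15. [r6c4∈{5}] r6c4 is down to just 5, so r6c4=5.

Answer: 5 2 1 4 3 6 / 4 3 6 2 1 5 / 2 1 4 6 5 3 / 3 6 5 1 2 4 / 6 5 2 3 4 1 / 1 4 3 5 6 2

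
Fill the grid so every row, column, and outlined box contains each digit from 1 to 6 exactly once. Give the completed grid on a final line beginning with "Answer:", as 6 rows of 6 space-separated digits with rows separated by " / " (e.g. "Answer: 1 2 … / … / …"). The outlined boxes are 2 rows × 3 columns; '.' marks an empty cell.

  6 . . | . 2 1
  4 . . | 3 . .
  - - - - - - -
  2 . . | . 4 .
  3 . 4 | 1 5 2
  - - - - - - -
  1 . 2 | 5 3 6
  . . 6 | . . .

Step 1. [r6c2∈{3,4,5}] 3 has one home in row 6: r6c2, so r6c2=3.
Step 2. [r1c2∈{5}] r1c2's peers cover all but 5 ⇒ r1c2=5.
Step 3. [r2c3∈{1}] nothing but 1 survives at r2c3 ⇒ r2c3=1.
Step 4. [r3c2∈{1,6}] across row 3, 1 lands solely at r3c2, so r3c2=1.
Step 5. [r6c4∈{2,4}] across row 6, 2 lands solely at r6c4. So r6c4=2.
Step 6. [r3c3∈{5}] r3c3 is down to just 5, so r3c3=5.
Step 7. [r6c5∈{1}] only 1 remains possible at r6c5, so r6c5=1.
Step 8. [r6c6∈{4}] r6c6's peers cover all but 4, so r6c6=4.
Step 9. [r2c5∈{6}] nothing but 6 survives at r2c5 ⇒ r2c5=6.
Step 10. [r2c6∈{5}] r2c6 has the single candidate 5. So r2c6=5.
Step 11. [r4c2∈{6}] only 6 remains possible at r4c2 ⇒ r4c2=6.
Step 12. [r2c2∈{2}] r2c2 is down to just 2 ⇒ r2c2=2.
Step 13. [r6c1∈{5}] r6c1's peers cover all but 5, so r6c1=5.
Step 14. [r1c3∈{3}] r1c3 is down to just 3. So r1c3=3.
Step 15. [r3c6∈{3}] nothing but 3 survives at r3c6. So r3c6=3.
Step 16. [r3c4∈{6}] only 6 remains possible at r3c4. So r3c4=6.
Step 17. [r5c2∈{4}] r5c2's peers cover all but 4, so r5c2=4.
Step 18. [r1c4∈{4}] r1c4 has the single candidate 4 ⇒ r1c4=4.

Answer: 6 5 3 4 2 1 / 4 2 1 3 6 5 / 2 1 5 6 4 3 / 3 6 4 1 5 2 / 1 4 2 5 3 6 / 5 3 6 2 1 4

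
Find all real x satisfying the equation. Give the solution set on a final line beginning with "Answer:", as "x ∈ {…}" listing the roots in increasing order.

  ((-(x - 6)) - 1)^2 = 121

Step 1. [((-(x - 6)) - 1)^2 = 121] √ both sides: 121 ≥ 0 gives two branches ⇒ sqrt: (-(x - 6)) - 1 = 11 or -11.
Step 2. [(-(x - 6)) - 1 = 11 or -11] add 1: x sits inside (… - 1). So sub: -(x - 6) = 12 or -10.
Step 3. [-(x - 6) = 12 or -10] LHS negated; negate both sides. So neg: x - 6 = -12 or 10.
Step 4. [x - 6 = -12 or 10] peel the -6: add 6 from each side ⇒ sub: x = -6 or 16.

Answer: x ∈ {-6, 16}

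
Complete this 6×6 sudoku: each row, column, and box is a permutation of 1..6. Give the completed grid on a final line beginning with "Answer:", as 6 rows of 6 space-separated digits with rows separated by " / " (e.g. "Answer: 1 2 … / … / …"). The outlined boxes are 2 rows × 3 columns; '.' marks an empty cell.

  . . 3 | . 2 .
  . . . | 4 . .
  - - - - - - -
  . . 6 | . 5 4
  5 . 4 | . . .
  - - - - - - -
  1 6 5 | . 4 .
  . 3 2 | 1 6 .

Step 1. [r3c2∈{1,2}] r3c2 is the only open cell in row 3 admitting 1. So r3c2=1.
Step 2. [r1c6∈{1,5,6}] 1 has one home in row 1: r1c6 ⇒ r1c6=1.
Step 3. [r4c2∈{2}] nothing but 2 survives at r4c2. So r4c2=2.
Step 4. [r1c4∈{5,6}] in col 4, 5 fits only at r1c4, so r1c4=5.
Step 5. [r2c6∈{3,6}] across box 2, 6 lands solely at r2c6 ⇒ r2c6=6.
Step 6. [r4c6∈{3}] nothing but 3 survives at r4c6. So r4c6=3.
Step 7. [r1c2∈{4}] r1c2 is down to just 4 ⇒ r1c2=4.
Step 8. [r5c6∈{2}] r5c6 is down to just 2. So r5c6=2.
Step 9. [r3c4∈{2}] r3c4's peers cover all but 2, so r3c4=2.
Step 10. [r2c2∈{5}] only 5 remains possible at r2c2, so r2c2=5.
Step 11. [r6c1∈{4}] nothing but 4 survives at r6c1 ⇒ r6c1=4.
Step 12. [r2c5∈{3}] r2c5 is down to just 3, so r2c5=3.
Step 13. [r3c1∈{3}] r3c1 has the single candidate 3 ⇒ r3c1=3.
Step 14. [r4c4∈{6}] r4c4's peers cover all but 6, so r4c4=6.
Step 15. [r1c1∈{6}] r1c1's peers cover all but 6 ⇒ r1c1=6.
Step 16. [r4c5∈{1}] only 1 remains possible at r4c5 ⇒ r4c5=1.
Step 17. [r5c4∈{3}] nothing but 3 survives at r5c4, so r5c4=3.
Step 18. [r2c1∈{2}] nothing but 2 survives at r2c1 ⇒ r2c1=2.
Step 19. [r2c3∈{1}] r2c3 has the single candidate 1, so r2c3=1.
Step 20. [r6c6∈{5}] nothing but 5 survives at r6c6. So r6c6=5.

Answer: 6 4 3 5 2 1 / 2 5 1 4 3 6 / 3 1 6 2 5 4 / 5 2 4 6 1 3 / 1 6 5 3 4 2 / 4 3 2 1 6 5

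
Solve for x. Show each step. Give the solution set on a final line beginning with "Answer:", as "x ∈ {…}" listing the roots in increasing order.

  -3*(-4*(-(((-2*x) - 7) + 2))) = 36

Step 1. [-3*(-4*(-(((-2*x) - 7) + 2))) = 36] -3 out front; divide by -3 ⇒ div: -4*(-(((-2*x) - 7) + 2)) = -12.
Step 2. [-4*(-(((-2*x) - 7) + 2)) = -12] -4 out front; divide by -4. So div: -(((-2*x) - 7) + 2) = 3.
Step 3. [-(((-2*x) - 7) + 2) = 3] LHS negated; negate both sides, so neg: ((-2*x) - 7) + 2 = -3.
Step 4. [((-2*x) - 7) + 2 = -3] the outer +2 inverts by subtracting 2, so sub: (-2*x) - 7 = -5.
Step 5. [(-2*x) - 7 = -5] add 7: x sits inside (… - 7), so sub: -2*x = 2.
Step 6. [-2*x = 2] -2·(inner) — divide through by -2 ⇒ div: x = -1.

Answer: x ∈ {-1}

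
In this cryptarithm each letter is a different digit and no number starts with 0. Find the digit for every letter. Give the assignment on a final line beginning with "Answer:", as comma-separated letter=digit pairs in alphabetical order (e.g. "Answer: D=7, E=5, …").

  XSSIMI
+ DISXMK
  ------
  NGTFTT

Step 1. [col 1: I + K ≡ T (mod 10)] T=5 is one option consistent with column 1 (I + K ≡ T (mod 10), carry-in 0) — take it, so T=5.
Step 2. [col 1: I + K ≡ T (mod 10)] column 1 (I + K ≡ T (mod 10), carry-in 0) doesn't pin K yet; pick K=9 and continue, so K=9.
Step 3. [col 1: I + K ≡ T (mod 10)] from column 1 (K=9, T=5, carry-in 0, digits 5,9 already taken and all letters distinct): I must equal 6 ⇒ I=6.
Step 4. [col 2: M + M ≡ T (mod 10)] column 2 (M + M ≡ T (mod 10), carry-in 1) doesn't pin M yet; pick M=7 and continue. So M=7.
Step 5. [col 3: I + X ≡ F (mod 10)] no forcing yet in column 3 (carry-in 1); F=0 is free and consistent — try it. So F=0.
Step 6. [col 3: I + X ≡ F (mod 10)] column 3: given I=6, F=0, carry-in 1, and digits 0,5,6,7,9 already taken and all letters distinct, I+X≡F (mod 10) forces X=3, so X=3.
Step 7. [col 4: S + S ≡ T (mod 10)] column 4 reads S+S+carry(1)=T with T=5; with digits 0,3,5,6,7,9 already taken and all letters distinct, the only value for S is 2, so S=2.
Step 8. [col 5: S + I ≡ G (mod 10)] column 5: given S=2, I=6, carry-in 0, and digits 0,2,3,5,6,7,9 already taken and all letters distinct, S+I≡G (mod 10) forces G=8, so G=8.
Step 9. [col 6: X + D ≡ N (mod 10)] from column 6 (X=3, carry-in 0, digits 0,2,3,5,6,7,8,9 already taken and all letters distinct): D must equal 1, so D=1.
Step 10. [col 6: X + D ≡ N (mod 10)] column 6 reads X+D+carry(0)=N with X=3, D=1; with digits 0,1,2,3,5,6,7,8,9 already taken and all letters distinct, the only value for N is 4, so N=4.

Answer: D=1, F=0, G=8, I=6, K=9, M=7, N=4, S=2, T=5, X=3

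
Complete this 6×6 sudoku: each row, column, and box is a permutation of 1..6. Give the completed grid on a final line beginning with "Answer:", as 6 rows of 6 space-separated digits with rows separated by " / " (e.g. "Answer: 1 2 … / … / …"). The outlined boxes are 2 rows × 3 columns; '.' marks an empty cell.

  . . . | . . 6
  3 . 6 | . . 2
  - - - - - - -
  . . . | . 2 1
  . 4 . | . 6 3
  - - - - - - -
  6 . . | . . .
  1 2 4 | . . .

Step 1. [r4c4∈{5}] r4c4 is down to just 5 ⇒ r4c4=5.
Step 2. [r1c1∈{2,4,5}] across col 1, 4 lands solely at r1c1 ⇒ r1c1=4.
Step 3. [r6c6∈{5}] nothing but 5 survives at r6c6 ⇒ r6c6=5.
Step 4. [r6c5∈{3}] only 3 remains possible at r6c5. So r6c5=3.
Step 5. [r1c3∈{1,2,5}] 2 has one home in row 1: r1c3. So r1c3=2.
Step 6. [r5c4∈{1,2,4}] row 5 places 2 nowhere but r5c4. So r5c4=2.
Step 7. [r5c5∈{1,4}] in row 5, 1 fits only at r5c5 ⇒ r5c5=1.
Step 8. [r3c1∈{5}] r3c1's peers cover all but 5, so r3c1=5.
Step 9. [r3c3∈{3}] r3c3 has the single candidate 3 ⇒ r3c3=3.
Step 10. [r2c5∈{4,5}] 4 has one home in col 5: r2c5 ⇒ r2c5=4.
Step 11. [r2c2∈{1,5}] r2c2 is the only open cell in row 2 admitting 5 ⇒ r2c2=5.
Step 12. [r1c2∈{1}] nothing but 1 survives at r1c2, so r1c2=1.
Step 13. [r4c1∈{2}] nothing but 2 survives at r4c1, so r4c1=2.
Step 14. [r3c4∈{4}] r3c4's peers cover all but 4. So r3c4=4.
Step 15. [r1c4∈{3}] r1c4 is down to just 3, so r1c4=3.
Step 16. [r1c5∈{5}] r1c5 has the single candidate 5. So r1c5=5.
Step 17. [r5c6∈{4}] r5c6's peers cover all but 4. So r5c6=4.
Step 18. [r3c2∈{6}] r3c2 has the single candidate 6 ⇒ r3c2=6.
Step 19. [r6c4∈{6}] only 6 remains possible at r6c4. So r6c4=6.
Step 20. [r2c4∈{1}] r2c4's peers cover all but 1 ⇒ r2c4=1.
Step 21. [r5c3∈{5}] r5c3 has the single candidate 5, so r5c3=5.
Step 22. [r4c3∈{1}] r4c3 has the single candidate 1, so r4c3=1.
Step 23. [r5c2∈{3}] r5c2 is down to just 3 ⇒ r5c2=3.

Answer: 4 1 2 3 5 6 / 3 5 6 1 4 2 / 5 6 3 4 2 1 / 2 4 1 5 6 3 / 6 3 5 2 1 4 / 1 2 4 6 3 5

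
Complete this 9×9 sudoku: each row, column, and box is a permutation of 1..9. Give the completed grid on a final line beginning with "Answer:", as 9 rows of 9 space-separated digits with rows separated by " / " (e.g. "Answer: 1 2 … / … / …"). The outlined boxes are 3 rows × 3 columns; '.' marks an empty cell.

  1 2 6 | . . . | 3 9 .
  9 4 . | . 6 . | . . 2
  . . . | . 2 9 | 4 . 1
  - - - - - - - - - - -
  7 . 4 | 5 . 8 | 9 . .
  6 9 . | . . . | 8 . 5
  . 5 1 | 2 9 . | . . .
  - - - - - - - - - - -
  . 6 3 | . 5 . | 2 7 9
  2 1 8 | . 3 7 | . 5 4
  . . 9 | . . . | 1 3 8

Step 1. [r9c5∈{4}] nothing but 4 survives at r9c5. So r9c5=4.
Step 2. [r6c6∈{3,4,6}] in box 5, 6 fits only at r6c6. So r6c6=6.
Step 3. [r3c2∈{3,7,8}] r3c2 is the only open cell in col 2 admitting 8 ⇒ r3c2=8.
Step 4. [r1c9∈{7}] only 7 remains possible at r1c9, so r1c9=7.
Step 5. [r4c5∈{1}] r4c5 has the single candidate 1. So r4c5=1.
Step 6. [r3c1∈{3,5}] r3c1 is the only open cell in box 1 admitting 3. So r3c1=3.
Step 7. [r7c4∈{1,8}] row 7 places 8 nowhere but r7c4. So r7c4=8.
Step 8. [r2c4∈{1,3,7}] 1 has one home in col 4: r2c4, so r2c4=1.
Step 9. [r5c4∈{3,4,7}] in col 4, 3 fits only at r5c4. So r5c4=3.
Step 10. [r4c9∈{3,6}] 6 has one home in col 9: r4c9, so r4c9=6.
Step 11. [r5c8∈{1,2,4}] 1 has one home in row 5: r5c8, so r5c8=1.
Step 12. [r1c6∈{4,5}] 5 has one home in row 1: r1c6 ⇒ r1c6=5.
Step 13. [r3c3∈{5,7}] across row 3, 5 lands solely at r3c3 ⇒ r3c3=5.
Step 14. [r8c4∈{6,9}] r8c4 is the only open cell in row 8 admitting 9. So r8c4=9.
Step 15. [r3c8∈{6}] r3c8 is down to just 6. So r3c8=6.
Step 16. [r7c1∈{4}] nothing but 4 survives at r7c1 ⇒ r7c1=4.
Step 17. [r6c1∈{8}] nothing but 8 survives at r6c1 ⇒ r6c1=8.
Step 18. [r9c1∈{5}] r9c1's peers cover all but 5. So r9c1=5.
Step 19. [r9c2∈{7}] r9c2 is down to just 7, so r9c2=7.
Step 20. [r2c7∈{5}] only 5 remains possible at r2c7, so r2c7=5.
Step 21. [r7c6∈{1}] r7c6 has the single candidate 1, so r7c6=1.
Step 22. [r1c4∈{4}] only 4 remains possible at r1c4, so r1c4=4.
Step 23. [r1c5∈{8}] nothing but 8 survives at r1c5 ⇒ r1c5=8.
Step 24. [r8c7∈{6}] r8c7 has the single candidate 6. So r8c7=6.
Step 25. [r5c6∈{4}] r5c6 is down to just 4. So r5c6=4.
Step 26. [r5c5∈{7}] r5c5 is down to just 7. So r5c5=7.
Step 27. [r6c7∈{7}] r6c7's peers cover all but 7 ⇒ r6c7=7.
Step 28. [r2c3∈{7}] only 7 remains possible at r2c3, so r2c3=7.
Step 29. [r2c8∈{8}] r2c8 has the single candidate 8, so r2c8=8.
Step 30. [r6c8∈{4}] r6c8 is down to just 4 ⇒ r6c8=4.
Step 31. [r5c3∈{2}] r5c3 is down to just 2. So r5c3=2.
Step 32. [r4c2∈{3}] nothing but 3 survives at r4c2. So r4c2=3.
Step 33. [r3c4∈{7}] r3c4's peers cover all but 7, so r3c4=7.
Step 34. [r6c9∈{3}] r6c9 has the single candidate 3 ⇒ r6c9=3.
Step 35. [r2c6∈{3}] only 3 remains possible at r2c6, so r2c6=3.
Step 36. [r4c8∈{2}] r4c8 has the single candidate 2 ⇒ r4c8=2.
Step 37. [r9c4∈{6}] nothing but 6 survives at r9c4. So r9c4=6.
Step 38. [r9c6∈{2}] nothing but 2 survives at r9c6 ⇒ r9c6=2.

Answer: 1 2 6 4 8 5 3 9 7 / 9 4 7 1 6 3 5 8 2 / 3 8 5 7 2 9 4 6 1 / 7 3 4 5 1 8 9 2 6 / 6 9 2 3 7 4 8 1 5 / 8 5 1 2 9 6 7 4 3 / 4 6 3 8 5 1 2 7 9 / 2 1 8 9 3 7 6 5 4 / 5 7 9 6 4 2 1 3 8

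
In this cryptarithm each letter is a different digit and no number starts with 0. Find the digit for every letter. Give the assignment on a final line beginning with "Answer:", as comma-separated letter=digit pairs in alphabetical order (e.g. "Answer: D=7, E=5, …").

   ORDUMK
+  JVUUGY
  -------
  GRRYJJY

Step 1. [col 1: K + Y ≡ Y (mod 10)] in column 1 we have K+Y≡Y with carry-in 0; given nothing yet and all letters distinct, none taken yet, that pins K to 0, so K=0.
Step 2. [col 1: K + Y ≡ Y (mod 10)] no forcing yet in column 1 (carry-in 0); Y=2 is free and consistent — try it. So Y=2.
Step 3. [col 2: M + G ≡ J (mod 10)] no forcing yet in column 2 (carry-in 0); M=5 is free and consistent — try it ⇒ M=5.
Step 4. [col 2: M + G ≡ J (mod 10)] column 2 (M + G ≡ J (mod 10), carry-in 0) doesn't pin J yet; pick J=6 and continue, so J=6.
Step 5. [col 2: M + G ≡ J (mod 10)] from column 2 (M=5, J=6, carry-in 0, digits 0,2,5,6 already taken and all letters distinct): G must equal 1. So G=1.
Step 6. [col 3: U + U ≡ J (mod 10)] U=8 is one option consistent with column 3 (U + U ≡ J (mod 10), carry-in 0) — take it. So U=8.
Step 7. [col 4: D + U ≡ Y (mod 10)] column 4: given U=8, Y=2, carry-in 1, and digits 0,1,2,5,6,8 already taken and all letters distinct, D+U≡Y (mod 10) forces D=3, so D=3.
Step 8. [col 5: R + V ≡ R (mod 10)] column 5: given nothing yet, carry-in 1, and digits 0,1,2,3,5,6,8 already taken and all letters distinct, R+V≡R (mod 10) forces V=9, so V=9.
Step 9. [col 5: R + V ≡ R (mod 10)] no forcing yet in column 5 (carry-in 1); R=4 is free and consistent — try it. So R=4.
Step 10. [col 6: O + J ≡ R (mod 10)] column 6 reads O+J+carry(1)=R with J=6, R=4; with digits 0,1,2,3,4,5,6,8,9 already taken and all letters distinct, the only value for O is 7 ⇒ O=7.

Answer: D=3, G=1, J=6, K=0, M=5, O=7, R=4, U=8, V=9, Y=2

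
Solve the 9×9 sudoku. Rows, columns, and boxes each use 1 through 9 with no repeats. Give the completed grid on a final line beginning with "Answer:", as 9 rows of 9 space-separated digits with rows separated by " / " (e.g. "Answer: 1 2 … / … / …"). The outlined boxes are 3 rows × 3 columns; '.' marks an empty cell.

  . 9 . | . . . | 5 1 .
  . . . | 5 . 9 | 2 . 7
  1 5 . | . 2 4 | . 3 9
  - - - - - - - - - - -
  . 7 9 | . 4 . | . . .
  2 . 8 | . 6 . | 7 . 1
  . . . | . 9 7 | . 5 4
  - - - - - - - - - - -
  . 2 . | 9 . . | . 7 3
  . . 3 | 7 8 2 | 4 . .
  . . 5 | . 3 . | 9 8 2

Step 1. [r5c4∈{3}] only 3 remains possible at r5c4 ⇒ r5c4=3.
Step 2. [r8c8∈{6}] only 6 remains possible at r8c8, so r8c8=6.
Step 3. [r2c2∈{3,4,6,8}] r2c2 is the only open cell in col 2 admitting 8 ⇒ r2c2=8.
Step 4. [r2c1∈{3,4,6}] in row 2, 3 fits only at r2c1, so r2c1=3.
Step 5. [r6c1∈{6}] r6c1 has the single candidate 6, so r6c1=6.
Step 6. [r9c2∈{1,4,6}] in col 2, 6 fits only at r9c2, so r9c2=6.
Step 7. [r9c6∈{1}] only 1 remains possible at r9c6. So r9c6=1.
Step 8. [r3c3∈{6,7}] across row 3, 7 lands solely at r3c3. So r3c3=7.
Step 9. [r1c1∈{4}] r1c1 is down to just 4. So r1c1=4.
Step 10. [r6c4∈{1,2,8}] row 6 places 2 nowhere but r6c4 ⇒ r6c4=2.
Step 11. [r6c7∈{3,8}] 8 has one home in row 6: r6c7, so r6c7=8.
Step 12. [r3c4∈{6,8}] row 3 places 8 nowhere but r3c4 ⇒ r3c4=8.
Step 13. [r1c4∈{6}] r1c4's peers cover all but 6 ⇒ r1c4=6.
Step 14. [r6c3∈{1}] r6c3 is down to just 1 ⇒ r6c3=1.
Step 15. [r5c6∈{5}] r5c6 is down to just 5. So r5c6=5.
Step 16. [r4c9∈{6}] only 6 remains possible at r4c9. So r4c9=6.
Step 17. [r9c4∈{4}] r9c4 is down to just 4 ⇒ r9c4=4.
Step 18. [r2c8∈{4}] nothing but 4 survives at r2c8, so r2c8=4.
Step 19. [r5c8∈{9}] r5c8's peers cover all but 9. So r5c8=9.
Step 20. [r1c5∈{7}] nothing but 7 survives at r1c5, so r1c5=7.
Step 21. [r8c2∈{1}] only 1 remains possible at r8c2. So r8c2=1.
Step 22. [r1c3∈{2}] r1c3 is down to just 2, so r1c3=2.
Step 23. [r4c8∈{2}] r4c8's peers cover all but 2, so r4c8=2.
Step 24. [r7c1∈{8}] only 8 remains possible at r7c1. So r7c1=8.
Step 25. [r7c6∈{6}] only 6 remains possible at r7c6. So r7c6=6.
Step 26. [r4c1∈{5}] only 5 remains possible at r4c1 ⇒ r4c1=5.
Step 27. [r4c4∈{1}] nothing but 1 survives at r4c4 ⇒ r4c4=1.
Step 28. [r4c6∈{8}] nothing but 8 survives at r4c6. So r4c6=8.
Step 29. [r6c2∈{3}] only 3 remains possible at r6c2 ⇒ r6c2=3.
Step 30. [r9c1∈{7}] nothing but 7 survives at r9c1. So r9c1=7.
Step 31. [r1c6∈{3}] r1c6's peers cover all but 3. So r1c6=3.
Step 32. [r3c7∈{6}] r3c7 has the single candidate 6. So r3c7=6.
Step 33. [r5c2∈{4}] only 4 remains possible at r5c2 ⇒ r5c2=4.
Step 34. [r7c5∈{5}] r7c5 is down to just 5, so r7c5=5.
Step 35. [r1c9∈{8}] nothing but 8 survives at r1c9. So r1c9=8.
Step 36. [r8c1∈{9}] only 9 remains possible at r8c1 ⇒ r8c1=9.
Step 37. [r8c9∈{5}] nothing but 5 survives at r8c9. So r8c9=5.
Step 38. [r7c7∈{1}] r7c7 is down to just 1, so r7c7=1.
Step 39. [r7c3∈{4}] r7c3 is down to just 4. So r7c3=4.
Step 40. [r2c5∈{1}] r2c5's peers cover all but 1, so r2c5=1.
Step 41. [r4c7∈{3}] only 3 remains possible at r4c7. So r4c7=3.
Step 42. [r2c3∈{6}] r2c3 has the single candidate 6. So r2c3=6.

Answer: 4 9 2 6 7 3 5 1 8 / 3 8 6 5 1 9 2 4 7 / 1 5 7 8 2 4 6 3 9 / 5 7 9 1 4 8 3 2 6 / 2 4 8 3 6 5 7 9 1 / 6 3 1 2 9 7 8 5 4 / 8 2 4 9 5 6 1 7 3 / 9 1 3 7 8 2 4 6 5 / 7 6 5 4 3 1 9 8 2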